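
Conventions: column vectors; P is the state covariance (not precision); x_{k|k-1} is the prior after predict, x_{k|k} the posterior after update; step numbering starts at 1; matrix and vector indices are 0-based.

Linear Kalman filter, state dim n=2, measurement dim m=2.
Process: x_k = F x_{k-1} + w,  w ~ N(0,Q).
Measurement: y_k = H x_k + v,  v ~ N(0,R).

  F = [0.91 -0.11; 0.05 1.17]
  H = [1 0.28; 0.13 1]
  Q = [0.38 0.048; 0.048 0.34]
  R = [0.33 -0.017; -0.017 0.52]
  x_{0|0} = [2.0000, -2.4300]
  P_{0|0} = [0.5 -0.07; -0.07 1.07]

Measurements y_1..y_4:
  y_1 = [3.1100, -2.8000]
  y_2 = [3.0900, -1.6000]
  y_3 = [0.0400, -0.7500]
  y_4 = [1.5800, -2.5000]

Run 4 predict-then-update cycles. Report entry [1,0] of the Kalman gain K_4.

K[1,0] = 0.0212

step 1: x^-=[2.0873, -2.7431]  P^-=[0.8210 -0.1411; -0.1411 1.7978]  S=[1.2129 0.4469; 0.4469 2.2950]  K=[0.7000 -0.1513; 0.0140 0.7726]  nu=[1.7908, -0.3282]  x^+=[3.3906, -2.9716]  P^+=[0.2687 -0.1255; -0.1255 0.4178]
step 2: x^-=[3.4123, -3.3073]  P^-=[0.6327 -0.1265; -0.1265 0.8980]  S=[0.9623 0.1856; 0.1856 1.3958]  K=[0.6433 -0.1172; 0.0082 0.6305]  nu=[0.6037, 1.2637]  x^+=[3.6526, -2.5056]  P^+=[0.2433 -0.1035; -0.1035 0.3412]
step 3: x^-=[3.5994, -2.7489]  P^-=[0.6063 -0.0945; -0.0945 0.7955]  S=[0.9458 0.1866; 0.1866 1.3012]  K=[0.6334 -0.1029; 0.0173 0.5994]  nu=[-2.7897, 1.5310]  x^+=[1.6749, -1.8795]  P^+=[0.2374 -0.0951; -0.0951 0.3238]
step 4: x^-=[1.7309, -2.1152]  P^-=[0.5996 -0.0836; -0.0836 0.7727]  S=[0.9433 0.1906; 0.1906 1.2811]  K=[0.6306 -0.0983; 0.0212 0.5915]  nu=[0.4414, -0.6098]  x^+=[2.0692, -2.4666]  P^+=[0.2357 -0.0925; -0.0925 0.3193]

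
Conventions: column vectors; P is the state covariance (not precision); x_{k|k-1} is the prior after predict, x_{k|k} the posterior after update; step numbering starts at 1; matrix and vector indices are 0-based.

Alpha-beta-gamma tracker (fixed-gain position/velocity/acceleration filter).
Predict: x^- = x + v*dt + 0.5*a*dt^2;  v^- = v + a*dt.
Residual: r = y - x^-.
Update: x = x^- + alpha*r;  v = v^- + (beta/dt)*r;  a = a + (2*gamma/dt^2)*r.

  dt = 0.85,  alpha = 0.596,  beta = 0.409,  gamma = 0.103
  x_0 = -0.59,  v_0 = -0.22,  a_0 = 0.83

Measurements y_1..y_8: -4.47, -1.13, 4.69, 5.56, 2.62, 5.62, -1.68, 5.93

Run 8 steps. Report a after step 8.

step 1: x_pred=-0.4772  r=-3.9928  x^+=-2.8569  v^+=-1.4358  a^+=-0.3084
step 2: x_pred=-4.1887  r=3.0587  x^+=-2.3657  v^+=-0.2262  a^+=0.5637
step 3: x_pred=-2.3543  r=7.0443  x^+=1.8441  v^+=3.6425  a^+=2.5721
step 4: x_pred=5.8694  r=-0.3094  x^+=5.6850  v^+=5.6800  a^+=2.4839
step 5: x_pred=11.4103  r=-8.7903  x^+=6.1713  v^+=3.5616  a^+=-0.0224
step 6: x_pred=9.1906  r=-3.5706  x^+=7.0625  v^+=1.8245  a^+=-1.0404
step 7: x_pred=8.2375  r=-9.9175  x^+=2.3267  v^+=-3.8319  a^+=-3.8681
step 8: x_pred=-2.3278  r=8.2578  x^+=2.5938  v^+=-3.1463  a^+=-1.5136

a_post = -1.5136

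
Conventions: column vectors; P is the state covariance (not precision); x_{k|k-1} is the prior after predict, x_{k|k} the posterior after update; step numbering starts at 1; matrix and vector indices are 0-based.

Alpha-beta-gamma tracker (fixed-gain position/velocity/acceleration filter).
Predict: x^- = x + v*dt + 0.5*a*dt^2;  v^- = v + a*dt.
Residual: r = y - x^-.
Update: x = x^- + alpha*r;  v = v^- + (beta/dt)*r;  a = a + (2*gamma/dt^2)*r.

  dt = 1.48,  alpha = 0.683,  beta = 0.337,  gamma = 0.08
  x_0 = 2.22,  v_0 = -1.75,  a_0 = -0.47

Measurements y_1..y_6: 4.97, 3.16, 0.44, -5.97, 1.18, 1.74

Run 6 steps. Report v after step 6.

v_post = 0.6674

step 1: x_pred=-0.8847  r=5.8547  x^+=3.1140  v^+=-1.1125  a^+=-0.0423
step 2: x_pred=1.4212  r=1.7388  x^+=2.6088  v^+=-0.7792  a^+=0.0847
step 3: x_pred=1.5483  r=-1.1083  x^+=0.7913  v^+=-0.9062  a^+=0.0037
step 4: x_pred=-0.5458  r=-5.4242  x^+=-4.2505  v^+=-2.1358  a^+=-0.3925
step 5: x_pred=-7.8415  r=9.0215  x^+=-1.6798  v^+=-0.6625  a^+=0.2665
step 6: x_pred=-2.3685  r=4.1085  x^+=0.4376  v^+=0.6674  a^+=0.5666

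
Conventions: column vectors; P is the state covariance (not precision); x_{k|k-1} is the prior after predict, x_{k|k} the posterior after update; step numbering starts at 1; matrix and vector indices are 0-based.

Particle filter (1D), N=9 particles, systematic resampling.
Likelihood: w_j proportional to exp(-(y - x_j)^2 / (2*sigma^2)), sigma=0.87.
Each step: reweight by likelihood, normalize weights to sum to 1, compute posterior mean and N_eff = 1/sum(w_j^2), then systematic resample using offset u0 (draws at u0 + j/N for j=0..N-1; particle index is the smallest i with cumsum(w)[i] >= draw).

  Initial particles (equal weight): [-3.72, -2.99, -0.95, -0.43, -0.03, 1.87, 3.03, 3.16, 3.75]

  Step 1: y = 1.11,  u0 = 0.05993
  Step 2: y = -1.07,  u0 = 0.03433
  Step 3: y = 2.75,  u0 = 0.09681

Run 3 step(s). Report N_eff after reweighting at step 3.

N_eff = 5.5252

step 1: w=[0.0000, 0.0000, 0.0395, 0.1359, 0.2759, 0.4446, 0.0570, 0.0406, 0.0065]  mean=1.0525  Neff=3.3472  idx=[3, 3, 4, 4, 5, 5, 5, 5, 6]
step 2: w=[0.3030, 0.3030, 0.1944, 0.1944, 0.0013, 0.0013, 0.0013, 0.0013, 0.0000]  mean=-0.2624  Neff=3.8584  idx=[0, 0, 0, 1, 1, 1, 2, 3, 3]
step 3: w=[0.0488, 0.0488, 0.0488, 0.0488, 0.0488, 0.0488, 0.2357, 0.2357, 0.2357]  mean=-0.1471  Neff=5.5252  idx=[1, 4, 6, 6, 7, 7, 7, 8, 8]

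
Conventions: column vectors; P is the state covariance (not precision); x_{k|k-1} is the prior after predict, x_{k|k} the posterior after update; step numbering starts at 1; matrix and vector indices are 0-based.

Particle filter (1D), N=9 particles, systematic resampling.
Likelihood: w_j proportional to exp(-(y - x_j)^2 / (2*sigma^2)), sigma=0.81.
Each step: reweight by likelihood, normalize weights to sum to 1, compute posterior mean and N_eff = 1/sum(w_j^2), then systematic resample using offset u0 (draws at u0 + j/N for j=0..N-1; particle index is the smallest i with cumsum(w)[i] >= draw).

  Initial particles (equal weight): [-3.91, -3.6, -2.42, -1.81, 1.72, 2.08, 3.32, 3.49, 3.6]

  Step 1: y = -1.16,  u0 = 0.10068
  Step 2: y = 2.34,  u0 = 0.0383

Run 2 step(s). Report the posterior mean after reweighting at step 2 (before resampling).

post_mean = -1.8128

step 1: w=[0.0030, 0.0103, 0.2871, 0.6976, 0.0017, 0.0003, 0.0000, 0.0000, 0.0000]  mean=-2.0025  Neff=1.7571  idx=[2, 2, 3, 3, 3, 3, 3, 3, 3]
step 2: w=[0.0023, 0.0023, 0.1422, 0.1422, 0.1422, 0.1422, 0.1422, 0.1422, 0.1422]  mean=-1.8128  Neff=7.0632  idx=[2, 3, 3, 4, 5, 6, 6, 7, 8]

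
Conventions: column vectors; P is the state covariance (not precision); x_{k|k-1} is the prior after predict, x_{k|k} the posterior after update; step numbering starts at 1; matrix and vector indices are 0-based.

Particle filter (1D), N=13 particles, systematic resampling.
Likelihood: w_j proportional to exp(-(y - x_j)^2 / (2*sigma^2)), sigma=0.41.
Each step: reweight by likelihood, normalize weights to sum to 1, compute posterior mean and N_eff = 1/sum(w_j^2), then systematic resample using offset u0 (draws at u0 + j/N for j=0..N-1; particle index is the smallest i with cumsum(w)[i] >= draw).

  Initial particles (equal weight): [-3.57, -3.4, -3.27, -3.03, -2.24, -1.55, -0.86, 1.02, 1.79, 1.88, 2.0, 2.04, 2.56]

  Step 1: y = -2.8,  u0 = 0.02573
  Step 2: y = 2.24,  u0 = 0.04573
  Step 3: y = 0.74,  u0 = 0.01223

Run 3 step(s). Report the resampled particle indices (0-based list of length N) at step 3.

resampled_idx = [0, 1, 2, 3, 4, 5, 6, 7, 8, 9, 10, 11, 12]

step 1: w=[0.0749, 0.1497, 0.2264, 0.3731, 0.1718, 0.0042, 0.0000, 0.0000, 0.0000, 0.0000, 0.0000, 0.0000, 0.0000]  mean=-3.0382  Neff=4.0325  idx=[0, 1, 1, 2, 2, 2, 3, 3, 3, 3, 3, 4, 4]
step 2: w=[0.0000, 0.0000, 0.0000, 0.0000, 0.0000, 0.0000, 0.0000, 0.0000, 0.0000, 0.0000, 0.0000, 0.5000, 0.5000]  mean=-2.2400  Neff=2.0000  idx=[11, 11, 11, 11, 11, 11, 12, 12, 12, 12, 12, 12, 12]
step 3: w=[0.0769, 0.0769, 0.0769, 0.0769, 0.0769, 0.0769, 0.0769, 0.0769, 0.0769, 0.0769, 0.0769, 0.0769, 0.0769]  mean=-2.2400  Neff=13.0000  idx=[0, 1, 2, 3, 4, 5, 6, 7, 8, 9, 10, 11, 12]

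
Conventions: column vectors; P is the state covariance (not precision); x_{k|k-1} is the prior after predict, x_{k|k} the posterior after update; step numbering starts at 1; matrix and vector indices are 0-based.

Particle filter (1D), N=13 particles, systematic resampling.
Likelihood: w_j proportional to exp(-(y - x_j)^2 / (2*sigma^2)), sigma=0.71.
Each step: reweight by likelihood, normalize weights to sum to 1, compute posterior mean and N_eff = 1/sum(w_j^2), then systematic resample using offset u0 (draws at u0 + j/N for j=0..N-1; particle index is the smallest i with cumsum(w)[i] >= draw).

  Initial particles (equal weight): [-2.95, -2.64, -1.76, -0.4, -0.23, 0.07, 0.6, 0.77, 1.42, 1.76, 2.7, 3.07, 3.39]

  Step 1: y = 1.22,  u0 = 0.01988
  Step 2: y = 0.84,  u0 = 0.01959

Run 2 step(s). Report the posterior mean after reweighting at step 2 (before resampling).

step 1: w=[0.0000, 0.0000, 0.0000, 0.0193, 0.0324, 0.0702, 0.1781, 0.2133, 0.2506, 0.1952, 0.0297, 0.0087, 0.0024]  mean=1.0755  Neff=5.3932  idx=[4, 5, 6, 6, 7, 7, 7, 8, 8, 8, 9, 9, 9]
step 2: w=[0.0349, 0.0604, 0.1027, 0.1027, 0.1082, 0.1082, 0.1082, 0.0779, 0.0779, 0.0779, 0.0470, 0.0470, 0.0470]  mean=0.9493  Neff=11.6385  idx=[0, 2, 2, 3, 4, 4, 5, 6, 7, 8, 9, 10, 11]

post_mean = 0.9493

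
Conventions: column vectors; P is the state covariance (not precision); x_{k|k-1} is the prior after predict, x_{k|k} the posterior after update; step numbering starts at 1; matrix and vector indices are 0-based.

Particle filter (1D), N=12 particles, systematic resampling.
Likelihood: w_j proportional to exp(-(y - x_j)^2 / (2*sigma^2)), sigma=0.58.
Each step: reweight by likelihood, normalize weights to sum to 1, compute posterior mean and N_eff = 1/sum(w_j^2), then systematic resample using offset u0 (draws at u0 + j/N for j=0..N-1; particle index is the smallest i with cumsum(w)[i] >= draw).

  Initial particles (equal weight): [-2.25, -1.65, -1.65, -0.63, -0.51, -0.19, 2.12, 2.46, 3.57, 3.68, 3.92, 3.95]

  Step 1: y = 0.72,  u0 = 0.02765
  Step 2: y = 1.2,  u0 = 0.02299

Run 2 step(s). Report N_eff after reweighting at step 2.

N_eff = 5.0038

step 1: w=[0.0000, 0.0004, 0.0004, 0.1257, 0.1991, 0.5509, 0.1024, 0.0210, 0.0000, 0.0000, 0.0000, 0.0000]  mean=-0.0181  Neff=2.7035  idx=[3, 3, 4, 4, 5, 5, 5, 5, 5, 5, 5, 6]
step 2: w=[0.0096, 0.0096, 0.0180, 0.0180, 0.0786, 0.0786, 0.0786, 0.0786, 0.0786, 0.0786, 0.0786, 0.3947]  mean=0.7018  Neff=5.0038  idx=[2, 4, 5, 6, 7, 8, 9, 11, 11, 11, 11, 11]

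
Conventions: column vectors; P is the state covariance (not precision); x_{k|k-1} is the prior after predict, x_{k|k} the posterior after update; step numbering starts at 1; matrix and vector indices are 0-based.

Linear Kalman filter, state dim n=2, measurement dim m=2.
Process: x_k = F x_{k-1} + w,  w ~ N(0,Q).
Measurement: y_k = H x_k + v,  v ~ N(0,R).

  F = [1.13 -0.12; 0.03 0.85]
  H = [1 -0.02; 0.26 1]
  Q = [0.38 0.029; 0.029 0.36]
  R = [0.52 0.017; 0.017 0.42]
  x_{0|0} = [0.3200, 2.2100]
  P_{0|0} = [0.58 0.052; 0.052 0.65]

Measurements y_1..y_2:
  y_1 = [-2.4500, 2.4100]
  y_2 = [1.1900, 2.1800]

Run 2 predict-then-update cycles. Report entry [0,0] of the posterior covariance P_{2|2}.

P_post[0,0] = 0.3163

step 1: x^-=[0.0964, 1.8881]  P^-=[1.1159 0.0321; 0.0321 0.8328]  S=[1.6349 0.3224; 0.3224 1.3449]  K=[0.6664 0.0798; -0.1195 0.6541]  nu=[-2.5086, 0.4968]  x^+=[-1.5356, 2.5129]  P^+=[0.3470 -0.0453; -0.0453 0.2845]
step 2: x^-=[-2.0368, 2.0899]  P^-=[0.8394 -0.0316; -0.0316 0.5635]  S=[1.3609 0.1925; 0.1925 1.0238]  K=[0.6077 0.0680; -0.1112 0.5633]  nu=[3.2686, 0.6197]  x^+=[-0.0085, 2.0755]  P^+=[0.3163 -0.0433; -0.0433 0.2460]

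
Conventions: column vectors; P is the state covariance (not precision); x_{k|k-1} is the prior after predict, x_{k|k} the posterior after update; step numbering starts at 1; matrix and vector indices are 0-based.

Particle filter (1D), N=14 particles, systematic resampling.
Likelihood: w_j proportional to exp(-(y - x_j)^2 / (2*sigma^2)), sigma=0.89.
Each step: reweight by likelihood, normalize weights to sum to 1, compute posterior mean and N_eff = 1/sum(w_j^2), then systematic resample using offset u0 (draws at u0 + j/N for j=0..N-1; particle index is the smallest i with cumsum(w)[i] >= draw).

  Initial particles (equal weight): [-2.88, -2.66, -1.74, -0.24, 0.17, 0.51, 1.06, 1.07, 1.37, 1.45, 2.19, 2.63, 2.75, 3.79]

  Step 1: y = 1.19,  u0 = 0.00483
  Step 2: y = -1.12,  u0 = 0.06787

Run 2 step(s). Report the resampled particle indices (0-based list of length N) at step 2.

step 1: w=[0.0000, 0.0000, 0.0007, 0.0424, 0.0798, 0.1150, 0.1523, 0.1526, 0.1509, 0.1475, 0.0819, 0.0416, 0.0331, 0.0022]  mean=1.1942  Neff=8.2001  idx=[3, 4, 5, 5, 6, 6, 7, 7, 8, 8, 9, 9, 10, 11]
step 2: w=[0.3820, 0.2179, 0.1164, 0.1164, 0.0310, 0.0310, 0.0302, 0.0302, 0.0124, 0.0124, 0.0096, 0.0096, 0.0006, 0.0001]  mean=0.2580  Neff=4.4487  idx=[0, 0, 0, 0, 0, 1, 1, 1, 2, 2, 3, 4, 7, 11]

resampled_idx = [0, 0, 0, 0, 0, 1, 1, 1, 2, 2, 3, 4, 7, 11]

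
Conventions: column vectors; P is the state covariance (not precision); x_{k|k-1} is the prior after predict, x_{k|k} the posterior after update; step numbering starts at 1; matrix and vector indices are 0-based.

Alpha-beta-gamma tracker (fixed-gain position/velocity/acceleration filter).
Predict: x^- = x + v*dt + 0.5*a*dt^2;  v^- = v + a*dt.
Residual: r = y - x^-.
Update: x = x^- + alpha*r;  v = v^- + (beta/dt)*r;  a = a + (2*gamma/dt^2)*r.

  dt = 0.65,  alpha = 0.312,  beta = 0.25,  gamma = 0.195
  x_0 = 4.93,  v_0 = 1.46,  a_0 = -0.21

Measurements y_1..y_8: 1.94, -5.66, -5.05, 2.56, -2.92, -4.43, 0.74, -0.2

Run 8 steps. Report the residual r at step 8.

resid = -28.0336

step 1: x_pred=5.8346  r=-3.8946  x^+=4.6195  v^+=-0.1744  a^+=-3.8050
step 2: x_pred=3.7023  r=-9.3623  x^+=0.7813  v^+=-6.2486  a^+=-12.4472
step 3: x_pred=-5.9098  r=0.8598  x^+=-5.6415  v^+=-14.0086  a^+=-11.6535
step 4: x_pred=-17.2089  r=19.7689  x^+=-11.0410  v^+=-13.9799  a^+=6.5947
step 5: x_pred=-18.7349  r=15.8149  x^+=-13.8006  v^+=-3.6107  a^+=21.1930
step 6: x_pred=-11.6706  r=7.2406  x^+=-9.4115  v^+=12.9496  a^+=27.8766
step 7: x_pred=4.8946  r=-4.1546  x^+=3.5984  v^+=29.4714  a^+=24.0416
step 8: x_pred=27.8336  r=-28.0336  x^+=19.0871  v^+=34.3163  a^+=-1.8356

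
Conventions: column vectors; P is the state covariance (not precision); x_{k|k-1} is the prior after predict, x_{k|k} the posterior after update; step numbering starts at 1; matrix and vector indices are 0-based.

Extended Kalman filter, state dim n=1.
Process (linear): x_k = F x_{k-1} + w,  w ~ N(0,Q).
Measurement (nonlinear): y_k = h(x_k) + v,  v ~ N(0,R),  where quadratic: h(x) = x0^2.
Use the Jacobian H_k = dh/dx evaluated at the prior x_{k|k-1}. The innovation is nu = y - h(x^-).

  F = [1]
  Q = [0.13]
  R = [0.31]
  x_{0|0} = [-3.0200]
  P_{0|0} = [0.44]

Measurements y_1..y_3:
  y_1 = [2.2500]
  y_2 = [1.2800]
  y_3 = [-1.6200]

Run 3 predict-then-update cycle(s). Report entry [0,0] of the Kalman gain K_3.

step 1: x^-=[-3.0200]  P^-=[0.5700]  H_jac=[-6.0400]  S=[21.1045]  K=[-0.1631]  nu=[-6.8704]  x^+=[-1.8992]  P^+=[0.0084]
step 2: x^-=[-1.8992]  P^-=[0.1384]  H_jac=[-3.7984]  S=[2.3065]  K=[-0.2279]  nu=[-2.3271]  x^+=[-1.3689]  P^+=[0.0186]
step 3: x^-=[-1.3689]  P^-=[0.1486]  H_jac=[-2.7379]  S=[1.4239]  K=[-0.2857]  nu=[-3.4940]  x^+=[-0.3706]  P^+=[0.0324]

K[0,0] = -0.2857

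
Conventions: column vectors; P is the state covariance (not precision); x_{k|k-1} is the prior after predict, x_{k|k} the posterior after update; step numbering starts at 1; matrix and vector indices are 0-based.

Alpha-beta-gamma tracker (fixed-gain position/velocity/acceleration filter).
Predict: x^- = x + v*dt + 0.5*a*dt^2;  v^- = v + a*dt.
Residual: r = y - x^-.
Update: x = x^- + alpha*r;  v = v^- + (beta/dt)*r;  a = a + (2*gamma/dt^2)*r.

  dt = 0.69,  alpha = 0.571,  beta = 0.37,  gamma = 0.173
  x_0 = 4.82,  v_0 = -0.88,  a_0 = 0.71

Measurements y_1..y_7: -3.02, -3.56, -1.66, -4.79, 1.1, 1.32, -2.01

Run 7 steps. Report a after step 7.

a_post = -1.1772

step 1: x_pred=4.3818  r=-7.4018  x^+=0.1554  v^+=-4.3592  a^+=-4.6692
step 2: x_pred=-3.9640  r=0.4040  x^+=-3.7333  v^+=-7.3643  a^+=-4.3756
step 3: x_pred=-9.8563  r=8.1963  x^+=-5.1762  v^+=-5.9884  a^+=1.5809
step 4: x_pred=-8.9318  r=4.1418  x^+=-6.5668  v^+=-2.6765  a^+=4.5910
step 5: x_pred=-7.3208  r=8.4208  x^+=-2.5125  v^+=5.0067  a^+=10.7107
step 6: x_pred=3.4918  r=-2.1718  x^+=2.2517  v^+=11.2325  a^+=9.1323
step 7: x_pred=12.1761  r=-14.1861  x^+=4.0758  v^+=9.9268  a^+=-1.1772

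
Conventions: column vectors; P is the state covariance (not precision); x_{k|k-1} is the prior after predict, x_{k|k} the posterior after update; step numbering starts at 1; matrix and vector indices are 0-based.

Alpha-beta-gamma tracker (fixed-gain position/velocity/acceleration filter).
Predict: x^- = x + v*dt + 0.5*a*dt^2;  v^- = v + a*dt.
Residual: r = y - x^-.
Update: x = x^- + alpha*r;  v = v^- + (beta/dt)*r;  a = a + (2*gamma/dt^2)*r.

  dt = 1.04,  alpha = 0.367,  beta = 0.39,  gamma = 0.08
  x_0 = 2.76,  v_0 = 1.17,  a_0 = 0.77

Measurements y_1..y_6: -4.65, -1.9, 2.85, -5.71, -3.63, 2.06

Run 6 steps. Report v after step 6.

v_post = 1.7022

step 1: x_pred=4.3932  r=-9.0432  x^+=1.0744  v^+=-1.4204  a^+=-0.5678
step 2: x_pred=-0.7099  r=-1.1901  x^+=-1.1467  v^+=-2.4572  a^+=-0.7438
step 3: x_pred=-4.1044  r=6.9544  x^+=-1.5521  v^+=-0.6228  a^+=0.2849
step 4: x_pred=-2.0457  r=-3.6643  x^+=-3.3905  v^+=-1.7006  a^+=-0.2571
step 5: x_pred=-5.2982  r=1.6682  x^+=-4.6859  v^+=-1.3424  a^+=-0.0103
step 6: x_pred=-6.0876  r=8.1476  x^+=-3.0974  v^+=1.7022  a^+=1.1949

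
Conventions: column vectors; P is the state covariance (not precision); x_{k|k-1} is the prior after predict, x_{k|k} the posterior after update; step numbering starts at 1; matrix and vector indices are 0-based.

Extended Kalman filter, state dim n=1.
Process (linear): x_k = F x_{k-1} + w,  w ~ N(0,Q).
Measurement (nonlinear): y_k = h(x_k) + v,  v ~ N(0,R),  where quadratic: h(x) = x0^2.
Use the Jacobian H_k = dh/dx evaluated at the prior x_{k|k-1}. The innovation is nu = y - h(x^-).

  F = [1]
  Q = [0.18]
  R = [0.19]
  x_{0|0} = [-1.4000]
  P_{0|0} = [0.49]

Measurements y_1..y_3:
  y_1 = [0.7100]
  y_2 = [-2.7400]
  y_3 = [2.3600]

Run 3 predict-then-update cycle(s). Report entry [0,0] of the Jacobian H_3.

step 1: x^-=[-1.4000]  P^-=[0.6700]  H_jac=[-2.8000]  S=[5.4428]  K=[-0.3447]  nu=[-1.2500]  x^+=[-0.9692]  P^+=[0.0234]
step 2: x^-=[-0.9692]  P^-=[0.2034]  H_jac=[-1.9383]  S=[0.9541]  K=[-0.4132]  nu=[-3.6793]  x^+=[0.5510]  P^+=[0.0405]
step 3: x^-=[0.5510]  P^-=[0.2205]  H_jac=[1.1021]  S=[0.4578]  K=[0.5308]  nu=[2.0564]  x^+=[1.6426]  P^+=[0.0915]

H_jac[0,0] = 1.1021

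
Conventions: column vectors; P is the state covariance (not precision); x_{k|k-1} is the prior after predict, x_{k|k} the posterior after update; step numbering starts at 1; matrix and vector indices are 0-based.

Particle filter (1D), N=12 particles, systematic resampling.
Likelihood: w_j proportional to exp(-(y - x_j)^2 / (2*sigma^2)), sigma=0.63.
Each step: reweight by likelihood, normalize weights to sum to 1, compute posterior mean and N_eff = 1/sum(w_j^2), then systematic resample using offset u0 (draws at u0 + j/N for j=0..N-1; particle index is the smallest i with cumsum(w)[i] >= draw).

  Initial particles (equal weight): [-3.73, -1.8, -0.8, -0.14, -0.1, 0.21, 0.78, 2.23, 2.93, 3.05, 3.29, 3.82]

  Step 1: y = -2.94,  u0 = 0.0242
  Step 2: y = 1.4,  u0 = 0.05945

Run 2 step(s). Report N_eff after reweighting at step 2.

N_eff = 3.0000

step 1: w=[0.6973, 0.2978, 0.0048, 0.0001, 0.0001, 0.0000, 0.0000, 0.0000, 0.0000, 0.0000, 0.0000, 0.0000]  mean=-3.1408  Neff=1.7393  idx=[0, 0, 0, 0, 0, 0, 0, 0, 0, 1, 1, 1]
step 2: w=[0.0000, 0.0000, 0.0000, 0.0000, 0.0000, 0.0000, 0.0000, 0.0000, 0.0000, 0.3333, 0.3333, 0.3333]  mean=-1.8000  Neff=3.0000  idx=[9, 9, 9, 9, 10, 10, 10, 10, 11, 11, 11, 11]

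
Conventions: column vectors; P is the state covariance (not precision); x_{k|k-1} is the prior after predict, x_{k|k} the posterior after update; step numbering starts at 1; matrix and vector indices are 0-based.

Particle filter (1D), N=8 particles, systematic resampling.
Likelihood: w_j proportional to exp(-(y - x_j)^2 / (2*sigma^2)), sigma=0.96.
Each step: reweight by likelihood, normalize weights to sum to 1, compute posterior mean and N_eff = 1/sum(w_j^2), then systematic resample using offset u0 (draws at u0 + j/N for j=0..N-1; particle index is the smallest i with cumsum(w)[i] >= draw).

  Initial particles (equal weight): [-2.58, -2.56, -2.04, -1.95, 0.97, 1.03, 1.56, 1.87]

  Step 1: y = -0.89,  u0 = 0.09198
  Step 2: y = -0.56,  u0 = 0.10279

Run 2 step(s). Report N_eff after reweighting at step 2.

N_eff = 7.1350

step 1: w=[0.1175, 0.1219, 0.2700, 0.3008, 0.0847, 0.0749, 0.0213, 0.0089]  mean=-1.5435  Neff=4.8691  idx=[0, 1, 2, 2, 3, 3, 4, 5]
step 2: w=[0.0528, 0.0552, 0.1473, 0.1473, 0.1695, 0.1695, 0.1358, 0.1226]  mean=-1.2815  Neff=7.1350  idx=[1, 2, 3, 4, 5, 5, 6, 7]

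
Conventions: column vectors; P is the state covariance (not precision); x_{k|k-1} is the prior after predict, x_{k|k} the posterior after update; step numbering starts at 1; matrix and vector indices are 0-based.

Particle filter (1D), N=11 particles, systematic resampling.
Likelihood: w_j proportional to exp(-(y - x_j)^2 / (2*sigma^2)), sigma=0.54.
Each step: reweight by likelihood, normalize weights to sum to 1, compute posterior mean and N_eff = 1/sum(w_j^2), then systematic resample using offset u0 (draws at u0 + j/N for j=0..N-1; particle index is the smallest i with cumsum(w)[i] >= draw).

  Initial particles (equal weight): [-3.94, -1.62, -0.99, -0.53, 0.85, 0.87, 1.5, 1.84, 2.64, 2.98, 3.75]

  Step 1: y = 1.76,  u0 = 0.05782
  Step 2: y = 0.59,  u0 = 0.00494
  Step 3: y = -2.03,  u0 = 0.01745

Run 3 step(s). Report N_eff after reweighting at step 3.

N_eff = 6.9406

step 1: w=[0.0000, 0.0000, 0.0000, 0.0000, 0.0888, 0.0944, 0.3271, 0.3633, 0.0973, 0.0286, 0.0004]  mean=1.6605  Neff=3.7587  idx=[4, 5, 6, 6, 6, 7, 7, 7, 7, 8, 8]
step 2: w=[0.3220, 0.3161, 0.0874, 0.0874, 0.0874, 0.0248, 0.0248, 0.0248, 0.0248, 0.0003, 0.0003]  mean=1.1259  Neff=4.3679  idx=[0, 0, 0, 0, 1, 1, 1, 2, 3, 4, 5]
step 3: w=[0.1547, 0.1547, 0.1547, 0.1547, 0.1269, 0.1269, 0.1269, 0.0001, 0.0001, 0.0001, 0.0000]  mean=0.8579  Neff=6.9406  idx=[0, 0, 1, 1, 2, 3, 3, 4, 4, 5, 6]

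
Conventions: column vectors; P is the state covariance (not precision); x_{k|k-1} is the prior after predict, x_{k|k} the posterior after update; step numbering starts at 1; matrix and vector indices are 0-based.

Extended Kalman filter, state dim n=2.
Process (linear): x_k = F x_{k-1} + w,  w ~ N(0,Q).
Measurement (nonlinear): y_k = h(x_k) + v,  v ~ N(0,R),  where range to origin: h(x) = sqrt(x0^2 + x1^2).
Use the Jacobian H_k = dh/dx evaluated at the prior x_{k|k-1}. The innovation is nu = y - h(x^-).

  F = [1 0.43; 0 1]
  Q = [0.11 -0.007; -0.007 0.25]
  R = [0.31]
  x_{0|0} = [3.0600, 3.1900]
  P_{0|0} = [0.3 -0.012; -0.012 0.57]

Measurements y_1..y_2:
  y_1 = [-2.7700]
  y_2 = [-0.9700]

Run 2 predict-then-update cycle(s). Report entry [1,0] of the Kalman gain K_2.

K[1,0] = -0.6829

step 1: x^-=[4.4317, 3.1900]  P^-=[0.5051 0.2261; 0.2261 0.8200]  H_jac=[0.8116 0.5842]  S=[1.1370]  K=[0.4767; 0.5827]  nu=[-8.2304]  x^+=[0.5081, -1.6062]  P^+=[0.2467 -0.0897; -0.0897 0.4339]
step 2: x^-=[-0.1825, -1.6062]  P^-=[0.3597 0.0898; 0.0898 0.6839]  H_jac=[-0.1129 -0.9936]  S=[1.0099]  K=[-0.1286; -0.6829]  nu=[-2.5865]  x^+=[0.1501, 0.1601]  P^+=[0.3430 0.0011; 0.0011 0.2129]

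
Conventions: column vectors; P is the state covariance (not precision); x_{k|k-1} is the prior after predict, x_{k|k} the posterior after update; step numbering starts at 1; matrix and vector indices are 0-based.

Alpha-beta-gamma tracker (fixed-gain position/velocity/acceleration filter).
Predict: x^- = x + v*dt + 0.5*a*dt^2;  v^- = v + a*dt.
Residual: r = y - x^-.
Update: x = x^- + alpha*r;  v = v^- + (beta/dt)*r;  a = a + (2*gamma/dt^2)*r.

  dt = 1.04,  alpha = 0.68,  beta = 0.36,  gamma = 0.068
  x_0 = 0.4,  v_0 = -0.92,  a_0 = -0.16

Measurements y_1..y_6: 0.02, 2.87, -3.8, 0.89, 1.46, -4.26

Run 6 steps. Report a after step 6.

step 1: x_pred=-0.6433  r=0.6633  x^+=-0.1923  v^+=-0.8568  a^+=-0.0766
step 2: x_pred=-1.1247  r=3.9947  x^+=1.5917  v^+=0.4464  a^+=0.4257
step 3: x_pred=2.2861  r=-6.0861  x^+=-1.8524  v^+=-1.2176  a^+=-0.3396
step 4: x_pred=-3.3024  r=4.1924  x^+=-0.4516  v^+=-0.1196  a^+=0.1876
step 5: x_pred=-0.4745  r=1.9345  x^+=0.8410  v^+=0.7452  a^+=0.4308
step 6: x_pred=1.8489  r=-6.1089  x^+=-2.3051  v^+=-0.9214  a^+=-0.3373

a_post = -0.3373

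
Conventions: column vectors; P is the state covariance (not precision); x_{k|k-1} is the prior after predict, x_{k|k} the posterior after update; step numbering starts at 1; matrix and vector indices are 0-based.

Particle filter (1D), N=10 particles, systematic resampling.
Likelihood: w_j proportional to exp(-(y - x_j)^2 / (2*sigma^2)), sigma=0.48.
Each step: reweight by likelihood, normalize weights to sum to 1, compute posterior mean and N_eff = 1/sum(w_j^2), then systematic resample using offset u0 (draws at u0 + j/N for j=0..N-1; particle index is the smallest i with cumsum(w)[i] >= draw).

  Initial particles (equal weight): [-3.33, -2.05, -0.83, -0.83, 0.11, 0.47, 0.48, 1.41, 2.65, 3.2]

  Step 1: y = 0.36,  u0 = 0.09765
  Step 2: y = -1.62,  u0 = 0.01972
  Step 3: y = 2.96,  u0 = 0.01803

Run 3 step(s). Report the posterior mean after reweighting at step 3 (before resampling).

step 1: w=[0.0000, 0.0000, 0.0154, 0.0154, 0.2910, 0.3246, 0.3230, 0.0305, 0.0000, 0.0000]  mean=0.3570  Neff=3.3803  idx=[4, 4, 4, 5, 5, 5, 6, 6, 6, 7]
step 2: w=[0.3039, 0.3039, 0.3039, 0.0154, 0.0154, 0.0154, 0.0140, 0.0140, 0.0140, 0.0000]  mean=0.1422  Neff=3.5917  idx=[0, 0, 0, 1, 1, 1, 2, 2, 2, 3]
step 3: w=[0.0135, 0.0135, 0.0135, 0.0135, 0.0135, 0.0135, 0.0135, 0.0135, 0.0135, 0.8781]  mean=0.4261  Neff=1.2941  idx=[1, 8, 9, 9, 9, 9, 9, 9, 9, 9]

post_mean = 0.4261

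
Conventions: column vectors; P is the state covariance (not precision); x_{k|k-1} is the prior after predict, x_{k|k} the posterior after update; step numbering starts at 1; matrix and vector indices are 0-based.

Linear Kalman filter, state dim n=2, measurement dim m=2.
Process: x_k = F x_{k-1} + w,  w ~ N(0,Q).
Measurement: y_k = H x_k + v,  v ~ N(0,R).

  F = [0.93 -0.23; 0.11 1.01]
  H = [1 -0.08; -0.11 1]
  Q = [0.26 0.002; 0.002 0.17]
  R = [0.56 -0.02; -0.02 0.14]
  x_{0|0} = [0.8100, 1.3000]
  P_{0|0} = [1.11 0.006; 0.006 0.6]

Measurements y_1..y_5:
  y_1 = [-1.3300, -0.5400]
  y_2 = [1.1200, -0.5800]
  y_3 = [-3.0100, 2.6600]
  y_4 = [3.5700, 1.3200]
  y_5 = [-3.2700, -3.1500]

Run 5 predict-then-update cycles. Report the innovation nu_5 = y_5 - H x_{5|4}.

innov = [-3.6653, -4.6851]

step 1: x^-=[0.4543, 1.4021]  P^-=[1.2492 -0.0183; -0.0183 0.7968]  S=[1.8172 -0.2397; -0.2397 0.9560]  K=[0.6895 0.0099; 0.0673 0.8525]  nu=[-1.6721, -1.8921]  x^+=[-0.7175, -0.3234]  P^+=[0.3884 0.0303; 0.0303 0.1213]
step 2: x^-=[-0.5929, -0.4055]  P^-=[0.5893 0.0413; 0.0413 0.3052]  S=[1.1447 -0.0676; -0.0676 0.4433]  K=[0.5135 0.0252; 0.0553 0.6867]  nu=[1.6805, -0.2397]  x^+=[0.2639, -0.4772]  P^+=[0.2890 0.0250; 0.0250 0.0978]
step 3: x^-=[0.3552, -0.4530]  P^-=[0.5044 0.0317; 0.0317 0.2788]  S=[1.0611 -0.0658; -0.0658 0.4179]  K=[0.4741 0.0178; 0.0502 0.6667]  nu=[-3.4014, 3.1521]  x^+=[-1.2013, 1.4776]  P^+=[0.2669 0.0224; 0.0224 0.0948]
step 4: x^-=[-1.4571, 1.3603]  P^-=[0.4863 0.0277; 0.0277 0.2749]  S=[1.0436 -0.0675; -0.0675 0.4147]  K=[0.4647 0.0135; 0.0484 0.6634]  nu=[5.1359, -0.2005]  x^+=[0.9270, 1.4759]  P^+=[0.2617 0.0214; 0.0214 0.0943]
step 5: x^-=[0.5227, 1.5926]  P^-=[0.4822 0.0264; 0.0264 0.2741]  S=[1.0397 -0.0683; -0.0683 0.4141]  K=[0.4625 0.0120; 0.0479 0.6627]  nu=[-3.6653, -4.6851]  x^+=[-1.2289, -1.6879]  P^+=[0.2605 0.0211; 0.0211 0.0941]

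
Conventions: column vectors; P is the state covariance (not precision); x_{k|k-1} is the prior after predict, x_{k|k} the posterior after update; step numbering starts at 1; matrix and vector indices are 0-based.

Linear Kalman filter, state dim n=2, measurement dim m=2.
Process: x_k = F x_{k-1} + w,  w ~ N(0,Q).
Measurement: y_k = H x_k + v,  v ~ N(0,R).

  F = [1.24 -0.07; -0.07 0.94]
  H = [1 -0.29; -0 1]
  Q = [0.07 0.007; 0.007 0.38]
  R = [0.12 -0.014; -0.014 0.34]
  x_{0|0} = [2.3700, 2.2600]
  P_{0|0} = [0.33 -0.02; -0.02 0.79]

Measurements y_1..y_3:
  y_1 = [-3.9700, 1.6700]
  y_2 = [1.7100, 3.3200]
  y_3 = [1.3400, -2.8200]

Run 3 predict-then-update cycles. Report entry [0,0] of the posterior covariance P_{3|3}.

P_post[0,0] = 0.0802

step 1: x^-=[2.7806, 1.9585]  P^-=[0.5848 -0.0970; -0.0970 1.0823]  S=[0.8521 -0.4249; -0.4249 1.4223]  K=[0.8053 0.1723; -0.1208 0.7249]  nu=[-6.1826, -0.2885]  x^+=[-2.2477, 2.4961]  P^+=[0.1079 0.0473; 0.0473 0.2481]
step 2: x^-=[-2.9619, 2.5036]  P^-=[0.2290 0.0367; 0.0367 0.5936]  S=[0.3776 -0.1494; -0.1494 0.9336]  K=[0.6339 0.1408; -0.1143 0.6175]  nu=[5.3979, 0.8164]  x^+=[0.5748, 2.3908]  P^+=[0.0854 0.0390; 0.0390 0.2116]
step 3: x^-=[0.5454, 2.2071]  P^-=[0.1956 0.0313; 0.0313 0.5622]  S=[0.3447 -0.1457; -0.1457 0.9022]  K=[0.5965 0.1310; -0.1274 0.6026]  nu=[1.4346, -5.0271]  x^+=[0.7423, -1.0049]  P^+=[0.0802 0.0362; 0.0362 0.2067]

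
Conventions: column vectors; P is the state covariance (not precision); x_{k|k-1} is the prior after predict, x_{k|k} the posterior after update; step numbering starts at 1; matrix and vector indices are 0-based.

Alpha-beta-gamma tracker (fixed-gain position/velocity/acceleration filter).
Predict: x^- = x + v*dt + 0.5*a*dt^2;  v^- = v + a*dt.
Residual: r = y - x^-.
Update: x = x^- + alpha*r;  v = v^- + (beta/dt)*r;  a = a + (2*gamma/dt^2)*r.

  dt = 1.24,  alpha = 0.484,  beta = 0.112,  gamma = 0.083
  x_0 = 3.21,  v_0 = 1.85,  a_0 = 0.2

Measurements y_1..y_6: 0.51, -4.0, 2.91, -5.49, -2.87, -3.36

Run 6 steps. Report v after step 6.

v_post = -4.7748

step 1: x_pred=5.6578  r=-5.1478  x^+=3.1662  v^+=1.6330  a^+=-0.3558
step 2: x_pred=4.9177  r=-8.9177  x^+=0.6015  v^+=0.3864  a^+=-1.3185
step 3: x_pred=0.0670  r=2.8430  x^+=1.4430  v^+=-0.9917  a^+=-1.0116
step 4: x_pred=-0.5644  r=-4.9256  x^+=-2.9484  v^+=-2.6910  a^+=-1.5434
step 5: x_pred=-7.4718  r=4.6018  x^+=-5.2445  v^+=-4.1891  a^+=-1.0465
step 6: x_pred=-11.2436  r=7.8836  x^+=-7.4279  v^+=-4.7748  a^+=-0.1954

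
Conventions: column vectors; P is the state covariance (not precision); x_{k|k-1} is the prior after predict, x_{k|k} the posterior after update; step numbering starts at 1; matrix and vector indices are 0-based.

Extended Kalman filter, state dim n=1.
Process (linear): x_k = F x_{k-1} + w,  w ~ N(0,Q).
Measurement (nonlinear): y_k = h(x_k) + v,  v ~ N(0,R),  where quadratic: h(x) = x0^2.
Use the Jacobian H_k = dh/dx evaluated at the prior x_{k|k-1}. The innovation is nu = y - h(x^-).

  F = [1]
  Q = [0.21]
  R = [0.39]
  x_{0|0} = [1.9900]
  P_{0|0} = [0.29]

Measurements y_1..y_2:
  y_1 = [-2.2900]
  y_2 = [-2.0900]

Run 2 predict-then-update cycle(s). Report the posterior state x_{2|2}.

x_post = [-0.3774]

step 1: x^-=[1.9900]  P^-=[0.5000]  H_jac=[3.9800]  S=[8.3102]  K=[0.2395]  nu=[-6.2501]  x^+=[0.4933]  P^+=[0.0235]
step 2: x^-=[0.4933]  P^-=[0.2335]  H_jac=[0.9866]  S=[0.6173]  K=[0.3732]  nu=[-2.3334]  x^+=[-0.3774]  P^+=[0.1475]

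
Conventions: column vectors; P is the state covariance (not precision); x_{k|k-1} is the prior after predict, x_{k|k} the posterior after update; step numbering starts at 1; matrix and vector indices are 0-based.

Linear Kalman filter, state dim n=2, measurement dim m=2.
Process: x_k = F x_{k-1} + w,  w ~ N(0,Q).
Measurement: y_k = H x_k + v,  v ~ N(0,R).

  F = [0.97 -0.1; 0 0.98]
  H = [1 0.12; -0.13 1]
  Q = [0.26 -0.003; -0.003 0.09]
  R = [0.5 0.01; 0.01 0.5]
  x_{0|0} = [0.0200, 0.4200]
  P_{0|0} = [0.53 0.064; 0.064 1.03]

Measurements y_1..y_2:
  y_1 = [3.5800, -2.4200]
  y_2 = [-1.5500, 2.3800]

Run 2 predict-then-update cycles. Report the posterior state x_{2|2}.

step 1: x^-=[-0.0226, 0.4116]  P^-=[0.7566 -0.0431; -0.0431 1.0792]  S=[1.2618 -0.0013; -0.0013 1.6032]  K=[0.5954 -0.0878; 0.0692 0.6767]  nu=[3.5532, -2.8345]  x^+=[2.3418, -1.2608]  P^+=[0.2968 0.0007; 0.0007 0.3391]
step 2: x^-=[2.3976, -1.2356]  P^-=[0.5425 -0.0356; -0.0356 0.4157]  S=[1.0399 -0.0457; -0.0457 0.9341]  K=[0.5137 -0.0885; 0.0336 0.4516]  nu=[-3.7994, 3.9273]  x^+=[0.0985, 0.4105]  P^+=[0.2566 -0.0057; -0.0057 0.2254]

x_post = [0.0985, 0.4105]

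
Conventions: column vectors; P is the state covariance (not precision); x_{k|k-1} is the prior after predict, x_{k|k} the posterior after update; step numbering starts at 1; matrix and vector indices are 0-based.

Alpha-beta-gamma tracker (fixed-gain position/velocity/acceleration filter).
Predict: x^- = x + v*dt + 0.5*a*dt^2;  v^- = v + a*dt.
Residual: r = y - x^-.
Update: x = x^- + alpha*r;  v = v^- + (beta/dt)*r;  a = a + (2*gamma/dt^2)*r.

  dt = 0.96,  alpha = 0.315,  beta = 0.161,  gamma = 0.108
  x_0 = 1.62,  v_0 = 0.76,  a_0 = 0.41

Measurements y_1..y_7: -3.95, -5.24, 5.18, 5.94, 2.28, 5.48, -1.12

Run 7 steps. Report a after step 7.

step 1: x_pred=2.5385  r=-6.4885  x^+=0.4946  v^+=0.0654  a^+=-1.1107
step 2: x_pred=0.0456  r=-5.2856  x^+=-1.6194  v^+=-1.8873  a^+=-2.3496
step 3: x_pred=-4.5139  r=9.6939  x^+=-1.4603  v^+=-2.5172  a^+=-0.0776
step 4: x_pred=-3.9125  r=9.8525  x^+=-0.8090  v^+=-0.9393  a^+=2.2316
step 5: x_pred=-0.6824  r=2.9624  x^+=0.2508  v^+=1.6999  a^+=2.9259
step 6: x_pred=3.2309  r=2.2491  x^+=3.9394  v^+=4.8860  a^+=3.4531
step 7: x_pred=10.2211  r=-11.3411  x^+=6.6487  v^+=6.2989  a^+=0.7950

a_post = 0.7950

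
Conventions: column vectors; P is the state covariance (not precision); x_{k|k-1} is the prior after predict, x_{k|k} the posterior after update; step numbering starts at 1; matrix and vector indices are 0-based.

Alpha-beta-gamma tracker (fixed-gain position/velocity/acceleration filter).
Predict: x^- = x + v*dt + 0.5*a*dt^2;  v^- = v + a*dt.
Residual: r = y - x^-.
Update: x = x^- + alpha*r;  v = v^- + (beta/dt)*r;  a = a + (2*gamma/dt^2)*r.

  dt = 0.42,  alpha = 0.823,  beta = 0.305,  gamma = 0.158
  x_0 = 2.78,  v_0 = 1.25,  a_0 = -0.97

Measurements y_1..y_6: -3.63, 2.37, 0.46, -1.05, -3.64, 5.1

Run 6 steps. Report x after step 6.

x_post = 3.3940

step 1: x_pred=3.2194  r=-6.8494  x^+=-2.4176  v^+=-4.1314  a^+=-13.2400
step 2: x_pred=-5.3206  r=7.6906  x^+=1.0088  v^+=-4.1074  a^+=0.5368
step 3: x_pred=-0.6690  r=1.1290  x^+=0.2602  v^+=-3.0620  a^+=2.5593
step 4: x_pred=-0.8002  r=-0.2498  x^+=-1.0058  v^+=-2.1686  a^+=2.1117
step 5: x_pred=-1.7303  r=-1.9097  x^+=-3.3020  v^+=-2.6684  a^+=-1.3093
step 6: x_pred=-4.5382  r=9.6382  x^+=3.3940  v^+=3.7808  a^+=15.9565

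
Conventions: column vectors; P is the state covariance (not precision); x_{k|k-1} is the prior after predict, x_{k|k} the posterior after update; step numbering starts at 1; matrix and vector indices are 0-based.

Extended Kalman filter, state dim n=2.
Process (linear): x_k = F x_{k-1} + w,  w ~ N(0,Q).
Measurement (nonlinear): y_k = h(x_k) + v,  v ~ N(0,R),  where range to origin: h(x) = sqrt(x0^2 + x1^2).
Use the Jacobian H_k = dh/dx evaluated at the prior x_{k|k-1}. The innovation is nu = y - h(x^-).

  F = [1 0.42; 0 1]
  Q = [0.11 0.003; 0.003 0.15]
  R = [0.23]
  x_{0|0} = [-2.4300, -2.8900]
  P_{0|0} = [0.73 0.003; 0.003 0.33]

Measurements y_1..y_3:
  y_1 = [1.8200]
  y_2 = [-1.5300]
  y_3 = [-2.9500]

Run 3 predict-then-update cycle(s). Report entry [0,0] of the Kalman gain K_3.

K[0,0] = -0.3562

step 1: x^-=[-3.6438, -2.8900]  P^-=[0.9007 0.1446; 0.1446 0.4800]  H_jac=[-0.7835 -0.6214]  S=[1.1091]  K=[-0.7173; -0.3711]  nu=[-2.8307]  x^+=[-1.6132, -1.8395]  P^+=[0.3300 -0.1506; -0.1506 0.3273]
step 2: x^-=[-2.3858, -1.8395]  P^-=[0.3712 -0.0102; -0.0102 0.4773]  H_jac=[-0.7919 -0.6106]  S=[0.6309]  K=[-0.4561; -0.4491]  nu=[-4.5427]  x^+=[-0.3138, 0.2006]  P^+=[0.2400 -0.1394; -0.1394 0.3500]
step 3: x^-=[-0.2295, 0.2006]  P^-=[0.2946 0.0106; 0.0106 0.5000]  H_jac=[-0.7528 0.6582]  S=[0.6031]  K=[-0.3562; 0.5325]  nu=[-3.2548]  x^+=[0.9299, -1.5325]  P^+=[0.2181 0.1250; 0.1250 0.3290]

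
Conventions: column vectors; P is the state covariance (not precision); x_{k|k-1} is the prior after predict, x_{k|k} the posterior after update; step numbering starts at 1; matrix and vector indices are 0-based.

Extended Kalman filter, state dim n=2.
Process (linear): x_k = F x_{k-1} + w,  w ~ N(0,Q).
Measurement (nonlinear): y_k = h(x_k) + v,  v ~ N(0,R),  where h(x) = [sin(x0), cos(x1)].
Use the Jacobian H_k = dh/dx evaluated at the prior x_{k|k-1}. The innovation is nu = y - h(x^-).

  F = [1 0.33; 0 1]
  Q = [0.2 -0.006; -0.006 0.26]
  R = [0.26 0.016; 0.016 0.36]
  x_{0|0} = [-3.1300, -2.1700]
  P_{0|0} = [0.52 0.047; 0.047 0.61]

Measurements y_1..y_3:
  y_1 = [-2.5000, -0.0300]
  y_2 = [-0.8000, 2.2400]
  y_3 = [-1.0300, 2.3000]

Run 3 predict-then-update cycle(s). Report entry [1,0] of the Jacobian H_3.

H_jac[1,0] = 0.0000

step 1: x^-=[-3.8461, -2.1700]  P^-=[0.8174 0.2423; 0.2423 0.8700]  H_jac=[-0.7619 0.0000; 0.0000 0.8258]  S=[0.7346 -0.1365; -0.1365 0.9533]  K=[-0.8310 0.0909; -0.1144 0.7373]  nu=[-3.1477, 0.5340]  x^+=[-1.1818, -1.4163]  P^+=[0.2817 0.0235; 0.0235 0.3192]
step 2: x^-=[-1.6492, -1.4163]  P^-=[0.5320 0.1229; 0.1229 0.5792]  H_jac=[-0.0783 0.0000; 0.0000 0.9881]  S=[0.2633 0.0065; 0.0065 0.9255]  K=[-0.1615 0.1323; -0.0518 0.6187]  nu=[0.1969, 2.0861]  x^+=[-1.4049, -0.1357]  P^+=[0.5092 0.0456; 0.0456 0.2246]
step 3: x^-=[-1.4497, -0.1357]  P^-=[0.7637 0.1137; 0.1137 0.4846]  H_jac=[0.1208 0.0000; 0.0000 0.1353]  S=[0.2711 0.0179; 0.0179 0.3689]  K=[0.3386 0.0253; 0.0391 0.1759]  nu=[-0.0373, 1.3092]  x^+=[-1.4292, 0.0931]  P^+=[0.7321 0.1074; 0.1074 0.4725]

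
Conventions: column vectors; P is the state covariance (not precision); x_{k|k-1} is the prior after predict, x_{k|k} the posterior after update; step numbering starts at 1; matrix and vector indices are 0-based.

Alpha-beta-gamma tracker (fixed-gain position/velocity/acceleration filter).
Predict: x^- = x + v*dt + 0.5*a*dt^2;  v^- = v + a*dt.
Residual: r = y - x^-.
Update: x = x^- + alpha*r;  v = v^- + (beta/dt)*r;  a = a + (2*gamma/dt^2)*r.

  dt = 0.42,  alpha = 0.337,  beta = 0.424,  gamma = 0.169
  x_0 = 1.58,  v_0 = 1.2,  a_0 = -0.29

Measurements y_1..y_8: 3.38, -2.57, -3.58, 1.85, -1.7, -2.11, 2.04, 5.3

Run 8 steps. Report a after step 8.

a_post = 12.9780

step 1: x_pred=2.0584  r=1.3216  x^+=2.5038  v^+=2.4124  a^+=2.2423
step 2: x_pred=3.7148  r=-6.2848  x^+=1.5968  v^+=-2.9905  a^+=-9.7999
step 3: x_pred=-0.5236  r=-3.0564  x^+=-1.5536  v^+=-10.1920  a^+=-15.6564
step 4: x_pred=-7.2151  r=9.0651  x^+=-4.1602  v^+=-7.6162  a^+=1.7133
step 5: x_pred=-7.2079  r=5.5079  x^+=-5.3517  v^+=-1.3363  a^+=12.2669
step 6: x_pred=-4.8310  r=2.7210  x^+=-3.9140  v^+=6.5628  a^+=17.4807
step 7: x_pred=0.3841  r=1.6559  x^+=0.9421  v^+=15.5763  a^+=20.6536
step 8: x_pred=9.3058  r=-4.0058  x^+=7.9559  v^+=20.2068  a^+=12.9780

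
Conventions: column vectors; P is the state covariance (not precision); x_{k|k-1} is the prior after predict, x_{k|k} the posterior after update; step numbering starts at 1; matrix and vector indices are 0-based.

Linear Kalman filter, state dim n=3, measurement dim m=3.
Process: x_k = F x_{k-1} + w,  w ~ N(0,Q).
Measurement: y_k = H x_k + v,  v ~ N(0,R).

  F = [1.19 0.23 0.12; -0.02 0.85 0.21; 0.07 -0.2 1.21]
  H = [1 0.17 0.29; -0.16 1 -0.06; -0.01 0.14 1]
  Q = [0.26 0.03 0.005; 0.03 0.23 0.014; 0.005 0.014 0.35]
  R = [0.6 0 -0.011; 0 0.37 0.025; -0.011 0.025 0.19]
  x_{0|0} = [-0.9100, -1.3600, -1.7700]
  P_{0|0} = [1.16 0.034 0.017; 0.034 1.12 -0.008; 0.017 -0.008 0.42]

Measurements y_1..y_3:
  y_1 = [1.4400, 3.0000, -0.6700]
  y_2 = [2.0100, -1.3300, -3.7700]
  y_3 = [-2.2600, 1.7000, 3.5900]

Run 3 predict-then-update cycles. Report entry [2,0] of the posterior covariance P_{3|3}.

step 1: x^-=[-1.6081, -1.5095, -1.9334]  P^-=[1.9910 0.2692 0.1261; 0.2692 1.0540 -0.0772; 0.1261 -0.0772 1.0212]  S=[2.8644 0.0697 0.4371; 0.0697 1.4042 0.0091; 0.4371 0.0091 1.2072]  K=[0.7488 -0.0767 -0.1513; 0.1308 0.7167 0.0033; 0.0191 -0.1193 0.8299]  nu=[3.8654, 4.1362, 1.4586]  x^+=[0.7481, 1.9653, -1.1424]  P^+=[0.4559 0.0384 -0.0397; 0.0384 0.2702 -0.0203; -0.0397 -0.0203 0.1569]
step 2: x^-=[1.2052, 1.4157, -1.7230]  P^-=[0.9307 0.1017 -0.0179; 0.1017 0.4241 -0.0099; -0.0179 -0.0099 0.5949]  S=[1.6162 0.0109 0.1564; 0.0109 0.7884 0.0399; 0.1564 0.0399 0.7906]  K=[0.5965 -0.0601 -0.1314; 0.1008 0.5159 0.0153; 0.0225 -0.0925 0.7511]  nu=[1.0638, -2.6562, -2.2331]  x^+=[2.2928, 0.1185, -3.1306]  P^+=[0.3639 0.0307 -0.0337; 0.0307 0.1954 -0.0124; -0.0337 -0.0124 0.1415]
step 3: x^-=[2.3800, -0.6026, -3.6512]  P^-=[0.7942 0.0838 -0.0119; 0.0838 0.3724 0.0063; -0.0119 0.0063 0.5663]  S=[1.4748 0.0109 0.1552; 0.0109 0.7370 0.0499; 0.1552 0.0499 0.7654]  K=[0.5589 -0.0579 -0.1201; 0.0948 0.4835 0.0245; 0.0266 -0.0855 0.7413]  nu=[-3.4788, 2.4643, 7.3494]  x^+=[-0.5897, 0.4395, 1.4934]  P^+=[0.3408 0.0282 -0.0310; 0.0282 0.1835 -0.0097; -0.0310 -0.0097 0.1395]

P_post[2,0] = -0.0310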